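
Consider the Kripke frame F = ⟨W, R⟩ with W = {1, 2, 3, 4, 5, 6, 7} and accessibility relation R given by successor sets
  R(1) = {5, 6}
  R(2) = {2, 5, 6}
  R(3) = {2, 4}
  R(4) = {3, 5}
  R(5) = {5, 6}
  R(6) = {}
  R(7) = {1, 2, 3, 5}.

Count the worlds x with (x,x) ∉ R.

5

Enumerating: 1, 3, 4, 6, 7.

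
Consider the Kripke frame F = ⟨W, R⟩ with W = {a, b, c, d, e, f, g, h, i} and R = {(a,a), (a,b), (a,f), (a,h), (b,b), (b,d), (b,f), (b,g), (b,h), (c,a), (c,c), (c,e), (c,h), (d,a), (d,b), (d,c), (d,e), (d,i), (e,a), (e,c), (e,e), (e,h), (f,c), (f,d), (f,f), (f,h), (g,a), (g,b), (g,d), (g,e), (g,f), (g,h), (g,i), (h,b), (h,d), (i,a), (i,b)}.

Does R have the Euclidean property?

Euclidean: no — a R f and a R b, but not f R b.

No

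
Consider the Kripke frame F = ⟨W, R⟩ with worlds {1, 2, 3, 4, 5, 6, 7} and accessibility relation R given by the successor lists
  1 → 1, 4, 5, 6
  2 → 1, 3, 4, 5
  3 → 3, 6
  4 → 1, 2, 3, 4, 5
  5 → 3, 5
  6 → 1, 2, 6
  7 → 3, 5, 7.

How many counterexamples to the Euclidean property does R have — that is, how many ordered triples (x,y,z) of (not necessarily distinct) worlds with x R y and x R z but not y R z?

Enumerating: (1,4,6), (1,5,1), (1,5,4), (1,5,6), (1,6,4), (1,6,5), (2,1,3), (2,3,1), (2,3,4), (2,3,5), (2,5,1), (2,5,4), … and 18 more.
Total: 30.

30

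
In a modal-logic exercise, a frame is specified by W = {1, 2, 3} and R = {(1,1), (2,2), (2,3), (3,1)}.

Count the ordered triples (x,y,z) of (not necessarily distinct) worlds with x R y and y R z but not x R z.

1

Enumerating: (2,3,1).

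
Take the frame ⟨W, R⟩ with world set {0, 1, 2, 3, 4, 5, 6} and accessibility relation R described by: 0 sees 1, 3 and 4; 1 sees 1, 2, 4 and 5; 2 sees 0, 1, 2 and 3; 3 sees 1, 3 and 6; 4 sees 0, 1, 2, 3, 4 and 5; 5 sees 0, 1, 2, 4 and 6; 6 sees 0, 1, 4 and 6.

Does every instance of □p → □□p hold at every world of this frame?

The schema 4 characterises exactly the transitive frames.
Transitive: no — 0 R 1 and 1 R 2, but not 0 R 2.

No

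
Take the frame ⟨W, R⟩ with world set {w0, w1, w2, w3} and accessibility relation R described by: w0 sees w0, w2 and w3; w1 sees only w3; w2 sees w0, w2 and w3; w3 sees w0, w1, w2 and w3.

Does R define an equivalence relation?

No

Reflexive: no — w1 is not related to itself.
Symmetric: yes — every pair in R has its reverse in R.
Transitive: no — w0 R w3 and w3 R w1, but not w0 R w1.
So R is not an equivalence relation.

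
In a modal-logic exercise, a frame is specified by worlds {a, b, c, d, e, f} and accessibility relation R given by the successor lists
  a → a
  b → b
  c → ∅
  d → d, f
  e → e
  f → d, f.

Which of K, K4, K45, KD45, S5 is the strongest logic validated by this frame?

Transitive (axiom 4): yes — every two-step R-path is closed by a direct edge.
Euclidean (axiom 5): yes — any two successors of a common world are R-related.
Serial (axiom D): no — c has no R-successor.
Reflexive (axiom T): no — c is not related to itself.
So F validates K, K4, K45; KD45 would additionally require R to be serial. The strongest is K45.

K45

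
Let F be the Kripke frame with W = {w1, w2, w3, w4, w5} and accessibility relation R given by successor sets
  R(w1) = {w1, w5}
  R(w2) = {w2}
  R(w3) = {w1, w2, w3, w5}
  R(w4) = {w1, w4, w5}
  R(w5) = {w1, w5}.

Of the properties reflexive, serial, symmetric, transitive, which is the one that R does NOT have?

symmetric

Reflexive: yes — every world is R-related to itself.
Serial: yes — every world has a successor (e.g. w1 R w1).
Symmetric: no — w3 R w1 but not w1 R w3.
Transitive: yes — every two-step R-path is closed by a direct edge.
Only symmetric fails.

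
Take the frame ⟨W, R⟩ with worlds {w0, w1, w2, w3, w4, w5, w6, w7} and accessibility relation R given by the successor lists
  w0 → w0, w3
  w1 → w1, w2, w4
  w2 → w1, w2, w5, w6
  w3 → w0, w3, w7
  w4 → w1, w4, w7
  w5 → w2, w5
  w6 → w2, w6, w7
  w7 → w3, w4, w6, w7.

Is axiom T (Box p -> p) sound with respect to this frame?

Axiom T corresponds to the accessibility relation being reflexive.
Reflexive: yes — every world is R-related to itself.

Yes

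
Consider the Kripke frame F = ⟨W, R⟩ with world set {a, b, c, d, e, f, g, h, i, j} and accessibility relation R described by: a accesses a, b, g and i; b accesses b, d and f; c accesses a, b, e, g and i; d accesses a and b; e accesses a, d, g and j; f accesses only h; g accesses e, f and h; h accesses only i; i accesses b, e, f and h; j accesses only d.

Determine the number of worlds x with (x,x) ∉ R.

8

Enumerating: c, d, e, f, g, h, i, j.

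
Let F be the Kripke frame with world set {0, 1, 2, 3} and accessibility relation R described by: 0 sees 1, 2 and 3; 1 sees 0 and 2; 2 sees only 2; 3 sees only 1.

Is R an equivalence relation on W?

Reflexive: no — 0 is not related to itself.
Symmetric: no — 0 R 2 but not 2 R 0.
Transitive: no — 1 R 0 and 0 R 3, but not 1 R 3.
So R is not an equivalence relation.

No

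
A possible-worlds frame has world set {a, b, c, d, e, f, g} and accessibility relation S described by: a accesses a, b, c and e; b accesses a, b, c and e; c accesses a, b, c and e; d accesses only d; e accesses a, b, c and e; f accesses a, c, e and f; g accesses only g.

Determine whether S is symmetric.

No

Symmetric: no — f S a but not a S f.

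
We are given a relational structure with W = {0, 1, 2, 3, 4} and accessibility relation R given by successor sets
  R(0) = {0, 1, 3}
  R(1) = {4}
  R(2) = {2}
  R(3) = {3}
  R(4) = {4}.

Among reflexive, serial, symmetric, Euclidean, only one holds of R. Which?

serial

Reflexive: no — 1 is not related to itself.
Serial: yes — every world has a successor (e.g. 0 R 0).
Symmetric: no — 0 R 1 but not 1 R 0.
Euclidean: no — 0 R 1 and 0 R 3, but not 1 R 3.
Only serial holds.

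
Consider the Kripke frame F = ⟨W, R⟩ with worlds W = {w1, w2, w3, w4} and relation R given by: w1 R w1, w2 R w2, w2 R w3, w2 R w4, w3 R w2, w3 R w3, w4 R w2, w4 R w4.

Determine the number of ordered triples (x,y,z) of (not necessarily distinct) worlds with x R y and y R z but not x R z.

2

Enumerating: (w3,w2,w4), (w4,w2,w3).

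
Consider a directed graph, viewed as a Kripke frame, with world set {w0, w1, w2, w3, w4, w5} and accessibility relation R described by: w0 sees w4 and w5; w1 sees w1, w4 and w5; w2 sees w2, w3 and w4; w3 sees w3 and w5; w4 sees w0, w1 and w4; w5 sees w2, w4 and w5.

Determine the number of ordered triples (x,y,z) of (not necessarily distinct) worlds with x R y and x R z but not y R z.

14

Enumerating: (w0,w4,w5), (w1,w4,w5), (w1,w5,w1), (w2,w3,w2), (w2,w3,w4), (w2,w4,w2), (w2,w4,w3), (w3,w5,w3), (w4,w0,w0), (w4,w0,w1), (w4,w1,w0), (w5,w2,w5), (w5,w4,w2), (w5,w4,w5).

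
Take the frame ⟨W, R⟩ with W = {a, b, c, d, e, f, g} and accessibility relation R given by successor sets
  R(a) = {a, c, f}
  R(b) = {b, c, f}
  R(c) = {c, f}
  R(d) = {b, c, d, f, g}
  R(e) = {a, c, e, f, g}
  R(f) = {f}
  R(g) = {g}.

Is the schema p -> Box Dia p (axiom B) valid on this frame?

The schema B characterises exactly the symmetric frames.
Symmetric: no — a R c but not c R a.

No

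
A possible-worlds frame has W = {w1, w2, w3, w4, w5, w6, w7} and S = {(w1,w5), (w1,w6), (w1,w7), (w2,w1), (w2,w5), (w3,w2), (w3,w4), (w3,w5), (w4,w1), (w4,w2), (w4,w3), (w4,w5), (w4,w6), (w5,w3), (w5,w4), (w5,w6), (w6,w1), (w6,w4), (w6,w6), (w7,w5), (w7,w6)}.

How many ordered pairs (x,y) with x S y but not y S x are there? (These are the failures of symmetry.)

Enumerating: (w1,w5), (w1,w7), (w2,w1), (w2,w5), (w3,w2), (w4,w1), (w4,w2), (w5,w6), (w7,w5), (w7,w6).

10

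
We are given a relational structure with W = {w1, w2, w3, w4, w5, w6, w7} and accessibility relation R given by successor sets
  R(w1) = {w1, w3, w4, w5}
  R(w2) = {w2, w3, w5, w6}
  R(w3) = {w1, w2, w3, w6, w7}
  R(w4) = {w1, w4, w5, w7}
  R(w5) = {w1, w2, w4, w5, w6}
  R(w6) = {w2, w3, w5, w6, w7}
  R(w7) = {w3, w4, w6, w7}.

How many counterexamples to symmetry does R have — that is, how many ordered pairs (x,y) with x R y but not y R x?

0

R is symmetric; there are no such tuples.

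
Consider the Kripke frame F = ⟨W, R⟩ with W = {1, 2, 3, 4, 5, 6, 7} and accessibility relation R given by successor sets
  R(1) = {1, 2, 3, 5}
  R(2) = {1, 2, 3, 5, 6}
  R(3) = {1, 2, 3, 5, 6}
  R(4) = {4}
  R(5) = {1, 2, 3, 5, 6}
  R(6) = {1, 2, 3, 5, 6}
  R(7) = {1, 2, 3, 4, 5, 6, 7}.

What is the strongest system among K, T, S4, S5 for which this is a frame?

Reflexive (axiom T): yes — every world is R-related to itself.
Transitive (axiom 4): no — 1 R 2 and 2 R 6, but not 1 R 6.
Euclidean (axiom 5): no — 2 R 1 and 2 R 6, but not 1 R 6.
So F validates K, T; S4 would additionally require R to be transitive. The strongest is T.

T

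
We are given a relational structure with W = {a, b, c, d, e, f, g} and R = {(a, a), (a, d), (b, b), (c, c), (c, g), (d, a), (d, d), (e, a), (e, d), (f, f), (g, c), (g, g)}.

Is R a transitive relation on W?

Transitive: yes — every two-step R-path is closed by a direct edge.

Yes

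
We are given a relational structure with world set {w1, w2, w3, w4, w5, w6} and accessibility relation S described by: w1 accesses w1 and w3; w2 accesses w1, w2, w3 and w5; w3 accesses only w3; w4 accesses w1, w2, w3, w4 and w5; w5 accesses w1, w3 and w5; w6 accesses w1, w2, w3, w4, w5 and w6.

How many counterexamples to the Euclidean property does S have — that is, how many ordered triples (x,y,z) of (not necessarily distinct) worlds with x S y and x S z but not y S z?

35

Enumerating: (w1,w3,w1), (w2,w1,w2), (w2,w1,w5), (w2,w3,w1), (w2,w3,w2), (w2,w3,w5), (w2,w5,w2), (w4,w1,w2), (w4,w1,w4), (w4,w1,w5), (w4,w2,w4), (w4,w3,w1), … and 23 more.
Total: 35.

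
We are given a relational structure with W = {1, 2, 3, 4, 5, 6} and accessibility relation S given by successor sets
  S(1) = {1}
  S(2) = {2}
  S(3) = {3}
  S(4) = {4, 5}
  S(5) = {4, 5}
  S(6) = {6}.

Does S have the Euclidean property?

Yes

Euclidean: yes — any two successors of a common world are S-related.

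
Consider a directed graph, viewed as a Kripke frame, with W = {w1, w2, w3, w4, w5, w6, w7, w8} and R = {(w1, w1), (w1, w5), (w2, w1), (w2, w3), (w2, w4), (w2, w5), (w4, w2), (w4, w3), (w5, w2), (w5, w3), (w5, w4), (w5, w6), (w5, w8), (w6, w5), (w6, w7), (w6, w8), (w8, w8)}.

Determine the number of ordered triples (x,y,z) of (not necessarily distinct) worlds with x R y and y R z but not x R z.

20

Enumerating: (w1,w5,w2), (w1,w5,w3), (w1,w5,w4), (w1,w5,w6), (w1,w5,w8), (w2,w4,w2), (w2,w5,w2), (w2,w5,w6), (w2,w5,w8), (w4,w2,w1), (w4,w2,w4), (w4,w2,w5), … and 8 more.
Total: 20.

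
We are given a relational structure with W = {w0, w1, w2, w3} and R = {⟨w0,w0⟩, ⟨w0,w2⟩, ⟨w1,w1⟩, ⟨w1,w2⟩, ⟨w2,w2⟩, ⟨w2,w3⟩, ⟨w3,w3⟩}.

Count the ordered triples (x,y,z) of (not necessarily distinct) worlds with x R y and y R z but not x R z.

2

Enumerating: (w0,w2,w3), (w1,w2,w3).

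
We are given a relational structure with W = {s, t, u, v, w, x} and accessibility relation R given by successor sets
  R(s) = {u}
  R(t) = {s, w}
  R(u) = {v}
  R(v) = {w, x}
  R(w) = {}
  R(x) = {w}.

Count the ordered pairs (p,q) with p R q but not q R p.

Enumerating: (s,u), (t,s), (t,w), (u,v), (v,w), (v,x), (x,w).

7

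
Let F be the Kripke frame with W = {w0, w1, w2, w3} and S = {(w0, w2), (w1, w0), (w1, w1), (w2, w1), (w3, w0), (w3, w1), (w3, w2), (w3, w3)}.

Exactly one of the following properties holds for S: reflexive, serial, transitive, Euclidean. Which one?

Reflexive: no — w0 is not related to itself.
Serial: yes — every world has a successor (e.g. w0 S w2).
Transitive: no — w0 S w2 and w2 S w1, but not w0 S w1.
Euclidean: no — w3 S w0 and w3 S w1, but not w0 S w1.
Only serial holds.

serial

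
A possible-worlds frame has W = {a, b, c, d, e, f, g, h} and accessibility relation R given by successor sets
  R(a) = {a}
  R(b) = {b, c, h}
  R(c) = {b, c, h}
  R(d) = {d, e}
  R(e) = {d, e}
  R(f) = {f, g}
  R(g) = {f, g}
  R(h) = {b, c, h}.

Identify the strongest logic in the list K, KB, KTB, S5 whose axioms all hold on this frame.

Symmetric (axiom B): yes — every pair in R has its reverse in R.
Reflexive (axiom T): yes — every world is R-related to itself.
Euclidean (axiom 5): yes — any two successors of a common world are R-related.
So F validates K, KB, KTB, S5. The strongest is S5.

S5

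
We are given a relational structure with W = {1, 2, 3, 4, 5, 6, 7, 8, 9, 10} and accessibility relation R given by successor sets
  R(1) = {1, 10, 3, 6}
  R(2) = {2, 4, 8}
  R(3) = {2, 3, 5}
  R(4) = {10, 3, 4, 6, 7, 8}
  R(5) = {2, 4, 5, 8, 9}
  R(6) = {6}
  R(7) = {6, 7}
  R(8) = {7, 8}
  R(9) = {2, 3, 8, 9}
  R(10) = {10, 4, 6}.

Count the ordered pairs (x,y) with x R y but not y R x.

Enumerating: (1,10), (1,3), (1,6), (10,6), (2,4), (2,8), (3,2), (3,5), (4,3), (4,6), (4,7), (4,8), … and 9 more.
Total: 21.

21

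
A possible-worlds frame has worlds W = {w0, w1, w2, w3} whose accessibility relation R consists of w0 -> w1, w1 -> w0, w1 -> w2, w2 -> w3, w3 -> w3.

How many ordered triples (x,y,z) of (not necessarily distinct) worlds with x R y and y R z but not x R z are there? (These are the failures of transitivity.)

Enumerating: (w0,w1,w0), (w0,w1,w2), (w1,w0,w1), (w1,w2,w3).

4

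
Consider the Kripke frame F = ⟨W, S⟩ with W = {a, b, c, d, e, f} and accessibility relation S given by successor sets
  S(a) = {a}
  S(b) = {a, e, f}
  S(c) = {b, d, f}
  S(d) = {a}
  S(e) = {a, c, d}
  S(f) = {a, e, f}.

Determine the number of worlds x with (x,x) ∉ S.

Enumerating: b, c, d, e.

4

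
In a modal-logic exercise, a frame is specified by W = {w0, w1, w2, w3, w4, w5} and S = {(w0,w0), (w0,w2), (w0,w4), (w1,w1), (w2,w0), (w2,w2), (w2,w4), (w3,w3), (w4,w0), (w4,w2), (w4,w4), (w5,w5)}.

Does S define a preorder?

Yes

Reflexive: yes — every world is S-related to itself.
Transitive: yes — every two-step S-path is closed by a direct edge.
So S is a preorder.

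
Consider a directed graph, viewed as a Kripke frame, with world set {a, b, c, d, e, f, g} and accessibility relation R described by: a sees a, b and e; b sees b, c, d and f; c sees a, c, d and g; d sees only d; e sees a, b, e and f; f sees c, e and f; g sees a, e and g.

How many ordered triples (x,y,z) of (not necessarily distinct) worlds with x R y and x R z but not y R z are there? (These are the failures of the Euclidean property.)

27

Enumerating: (a,b,a), (a,b,e), (b,c,b), (b,c,f), (b,d,b), (b,d,c), (b,d,f), (b,f,b), (b,f,d), (c,a,c), (c,a,d), (c,a,g), … and 15 more.
Total: 27.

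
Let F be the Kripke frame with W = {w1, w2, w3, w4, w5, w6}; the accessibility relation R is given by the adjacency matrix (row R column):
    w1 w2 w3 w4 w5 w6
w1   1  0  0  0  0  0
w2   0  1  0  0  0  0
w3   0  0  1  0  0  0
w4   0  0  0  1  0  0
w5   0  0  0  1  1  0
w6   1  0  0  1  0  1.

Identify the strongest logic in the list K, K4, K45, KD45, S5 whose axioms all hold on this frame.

Transitive (axiom 4): yes — every two-step R-path is closed by a direct edge.
Euclidean (axiom 5): no — w6 R w1 and w6 R w4, but not w1 R w4.
Serial (axiom D): yes — every world has a successor (e.g. w1 R w1).
Reflexive (axiom T): yes — every world is R-related to itself.
So F validates K, K4; K45 would additionally require R to be Euclidean. The strongest is K4.

K4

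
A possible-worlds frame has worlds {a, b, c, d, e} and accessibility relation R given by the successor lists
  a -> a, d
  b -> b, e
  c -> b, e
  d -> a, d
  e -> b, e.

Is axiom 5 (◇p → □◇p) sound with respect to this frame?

Yes

The schema 5 characterises exactly the Euclidean frames.
Euclidean: yes — any two successors of a common world are R-related.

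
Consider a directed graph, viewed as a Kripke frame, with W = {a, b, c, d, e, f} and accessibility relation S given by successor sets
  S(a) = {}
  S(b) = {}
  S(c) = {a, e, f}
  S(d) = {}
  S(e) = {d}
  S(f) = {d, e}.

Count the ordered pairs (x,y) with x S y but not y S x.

6

Enumerating: (c,a), (c,e), (c,f), (e,d), (f,d), (f,e).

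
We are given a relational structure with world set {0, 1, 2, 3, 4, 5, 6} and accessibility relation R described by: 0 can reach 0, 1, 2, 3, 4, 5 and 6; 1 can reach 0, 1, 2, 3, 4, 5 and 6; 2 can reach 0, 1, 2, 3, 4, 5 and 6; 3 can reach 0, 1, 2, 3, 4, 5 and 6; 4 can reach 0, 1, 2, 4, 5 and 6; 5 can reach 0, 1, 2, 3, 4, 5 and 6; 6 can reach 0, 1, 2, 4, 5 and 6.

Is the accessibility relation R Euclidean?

No

Euclidean: no — 0 R 4 and 0 R 3, but not 4 R 3.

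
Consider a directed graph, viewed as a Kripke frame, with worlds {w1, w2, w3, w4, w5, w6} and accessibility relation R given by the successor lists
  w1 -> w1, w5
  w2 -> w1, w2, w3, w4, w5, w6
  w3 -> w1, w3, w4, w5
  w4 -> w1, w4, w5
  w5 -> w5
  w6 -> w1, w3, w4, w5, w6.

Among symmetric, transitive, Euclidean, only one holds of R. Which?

transitive

Symmetric: no — w1 R w5 but not w5 R w1.
Transitive: yes — every two-step R-path is closed by a direct edge.
Euclidean: no — w2 R w1 and w2 R w3, but not w1 R w3.
Only transitive holds.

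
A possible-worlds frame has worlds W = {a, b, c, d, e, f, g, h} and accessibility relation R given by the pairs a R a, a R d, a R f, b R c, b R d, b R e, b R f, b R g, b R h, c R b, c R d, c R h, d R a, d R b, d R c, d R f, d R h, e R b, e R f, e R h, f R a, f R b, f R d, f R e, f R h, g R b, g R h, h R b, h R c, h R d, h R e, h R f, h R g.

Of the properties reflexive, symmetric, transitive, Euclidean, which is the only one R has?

Reflexive: no — b is not related to itself.
Symmetric: yes — every pair in R has its reverse in R.
Transitive: no — a R d and d R b, but not a R b.
Euclidean: no — b R c and b R e, but not c R e.
Only symmetric holds.

symmetric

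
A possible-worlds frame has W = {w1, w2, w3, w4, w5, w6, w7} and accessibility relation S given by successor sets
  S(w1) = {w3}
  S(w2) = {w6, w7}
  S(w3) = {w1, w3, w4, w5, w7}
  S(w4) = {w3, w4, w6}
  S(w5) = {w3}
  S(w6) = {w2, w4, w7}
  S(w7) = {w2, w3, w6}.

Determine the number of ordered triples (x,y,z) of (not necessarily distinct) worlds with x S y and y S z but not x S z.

32

Enumerating: (w1,w3,w1), (w1,w3,w4), (w1,w3,w5), (w1,w3,w7), (w2,w6,w2), (w2,w6,w4), (w2,w7,w2), (w2,w7,w3), (w3,w4,w6), (w3,w7,w2), (w3,w7,w6), (w4,w3,w1), … and 20 more.
Total: 32.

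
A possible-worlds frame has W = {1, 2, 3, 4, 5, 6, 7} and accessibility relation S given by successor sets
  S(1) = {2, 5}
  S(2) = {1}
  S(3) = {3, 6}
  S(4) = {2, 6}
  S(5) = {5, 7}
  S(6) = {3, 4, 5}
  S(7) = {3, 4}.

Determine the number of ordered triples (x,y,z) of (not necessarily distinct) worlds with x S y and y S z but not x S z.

19

Enumerating: (1,2,1), (1,5,7), (2,1,2), (2,1,5), (3,6,4), (3,6,5), (4,2,1), (4,6,3), (4,6,4), (4,6,5), (5,7,3), (5,7,4), … and 7 more.
Total: 19.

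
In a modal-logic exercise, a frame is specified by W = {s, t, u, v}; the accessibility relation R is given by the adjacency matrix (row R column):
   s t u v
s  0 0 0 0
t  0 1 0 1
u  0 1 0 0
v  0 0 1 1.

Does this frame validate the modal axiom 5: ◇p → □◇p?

No

Axiom 5 corresponds to the accessibility relation being Euclidean.
Euclidean: no — t R v and t R t, but not v R t.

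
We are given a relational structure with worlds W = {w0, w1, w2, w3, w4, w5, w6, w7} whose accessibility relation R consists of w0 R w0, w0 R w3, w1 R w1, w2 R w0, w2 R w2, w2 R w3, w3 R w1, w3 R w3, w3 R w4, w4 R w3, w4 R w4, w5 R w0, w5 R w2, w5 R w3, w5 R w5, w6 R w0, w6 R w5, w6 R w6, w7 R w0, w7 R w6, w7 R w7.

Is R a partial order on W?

No

Reflexive: yes — every world is R-related to itself.
Transitive: no — w0 R w3 and w3 R w1, but not w0 R w1.
Antisymmetric: no — w3 R w4 and w4 R w3 with w3 ≠ w4.
So R is not a partial order.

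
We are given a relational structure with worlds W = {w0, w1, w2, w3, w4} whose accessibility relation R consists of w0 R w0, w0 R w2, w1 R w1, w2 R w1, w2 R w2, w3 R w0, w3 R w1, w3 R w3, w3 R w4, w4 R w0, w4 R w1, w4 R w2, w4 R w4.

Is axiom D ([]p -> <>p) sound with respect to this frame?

Yes

Axiom D corresponds to the accessibility relation being serial.
Serial: yes — every world has a successor (e.g. w0 R w0).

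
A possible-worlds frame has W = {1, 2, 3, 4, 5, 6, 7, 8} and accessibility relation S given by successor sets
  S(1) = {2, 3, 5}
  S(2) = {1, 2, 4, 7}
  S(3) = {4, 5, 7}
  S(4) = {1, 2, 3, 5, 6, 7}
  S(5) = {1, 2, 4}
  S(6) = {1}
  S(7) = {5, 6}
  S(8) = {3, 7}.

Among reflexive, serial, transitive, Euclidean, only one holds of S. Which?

Reflexive: no — 1 is not related to itself.
Serial: yes — every world has a successor (e.g. 1 S 2).
Transitive: no — 1 S 2 and 2 S 4, but not 1 S 4.
Euclidean: no — 1 S 2 and 1 S 3, but not 2 S 3.
Only serial holds.

serial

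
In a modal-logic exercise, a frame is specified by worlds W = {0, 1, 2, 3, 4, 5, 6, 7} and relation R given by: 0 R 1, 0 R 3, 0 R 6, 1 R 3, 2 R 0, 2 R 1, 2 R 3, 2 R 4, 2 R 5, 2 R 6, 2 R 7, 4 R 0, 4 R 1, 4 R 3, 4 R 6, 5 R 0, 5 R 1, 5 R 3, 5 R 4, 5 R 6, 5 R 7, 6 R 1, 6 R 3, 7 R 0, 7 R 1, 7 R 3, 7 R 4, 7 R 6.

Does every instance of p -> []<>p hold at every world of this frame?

Axiom B corresponds to the accessibility relation being symmetric.
Symmetric: no — 0 R 1 but not 1 R 0.

No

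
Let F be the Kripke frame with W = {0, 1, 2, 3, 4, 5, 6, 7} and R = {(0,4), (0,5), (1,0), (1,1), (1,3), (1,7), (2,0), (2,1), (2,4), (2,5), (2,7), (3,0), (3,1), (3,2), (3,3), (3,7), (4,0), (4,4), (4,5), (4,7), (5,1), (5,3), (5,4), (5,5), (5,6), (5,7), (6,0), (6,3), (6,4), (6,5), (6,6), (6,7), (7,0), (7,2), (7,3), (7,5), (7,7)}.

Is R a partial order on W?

Reflexive: no — 0 is not related to itself.
Transitive: no — 0 R 4 and 4 R 7, but not 0 R 7.
Antisymmetric: no — 0 R 4 and 4 R 0 with 0 ≠ 4.
So R is not a partial order.

No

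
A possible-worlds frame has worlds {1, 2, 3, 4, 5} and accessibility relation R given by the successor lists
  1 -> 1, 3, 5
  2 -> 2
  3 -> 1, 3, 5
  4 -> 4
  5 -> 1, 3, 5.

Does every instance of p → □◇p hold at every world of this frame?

The schema B characterises exactly the symmetric frames.
Symmetric: yes — every pair in R has its reverse in R.

Yes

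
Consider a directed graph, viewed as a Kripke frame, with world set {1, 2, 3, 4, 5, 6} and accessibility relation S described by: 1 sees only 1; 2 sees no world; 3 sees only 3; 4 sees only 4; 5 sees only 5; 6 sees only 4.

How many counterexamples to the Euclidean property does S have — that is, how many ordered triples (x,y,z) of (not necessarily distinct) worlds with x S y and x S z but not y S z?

0

S is Euclidean; there are no such tuples.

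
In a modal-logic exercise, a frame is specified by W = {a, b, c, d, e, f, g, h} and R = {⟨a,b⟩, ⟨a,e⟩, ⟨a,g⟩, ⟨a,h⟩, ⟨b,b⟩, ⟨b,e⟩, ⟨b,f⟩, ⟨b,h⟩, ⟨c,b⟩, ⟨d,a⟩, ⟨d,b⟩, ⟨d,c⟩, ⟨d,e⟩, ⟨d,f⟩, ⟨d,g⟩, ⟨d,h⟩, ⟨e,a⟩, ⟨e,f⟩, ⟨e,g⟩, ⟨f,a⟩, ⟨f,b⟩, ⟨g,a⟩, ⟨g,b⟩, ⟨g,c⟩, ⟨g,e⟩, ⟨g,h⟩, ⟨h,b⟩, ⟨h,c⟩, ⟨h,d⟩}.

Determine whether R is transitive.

Transitive: no — a R b and b R f, but not a R f.

No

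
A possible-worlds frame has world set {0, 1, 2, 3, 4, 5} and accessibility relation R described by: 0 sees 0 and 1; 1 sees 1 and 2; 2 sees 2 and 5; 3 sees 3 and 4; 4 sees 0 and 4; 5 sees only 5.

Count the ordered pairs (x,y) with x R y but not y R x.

5

Enumerating: (0,1), (1,2), (2,5), (3,4), (4,0).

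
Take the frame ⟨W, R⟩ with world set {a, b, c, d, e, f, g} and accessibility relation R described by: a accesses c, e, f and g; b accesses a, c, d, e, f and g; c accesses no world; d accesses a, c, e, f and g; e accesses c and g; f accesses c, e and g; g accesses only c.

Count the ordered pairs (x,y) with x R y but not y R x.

Enumerating: (a,c), (a,e), (a,f), (a,g), (b,a), (b,c), (b,d), (b,e), (b,f), (b,g), (d,a), (d,c), … and 9 more.
Total: 21.

21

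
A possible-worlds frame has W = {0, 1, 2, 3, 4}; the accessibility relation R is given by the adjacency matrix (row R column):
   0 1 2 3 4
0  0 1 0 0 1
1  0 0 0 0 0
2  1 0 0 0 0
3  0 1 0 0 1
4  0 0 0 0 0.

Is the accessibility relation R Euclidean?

Euclidean: no — 0 R 1 and 0 R 4, but not 1 R 4.

No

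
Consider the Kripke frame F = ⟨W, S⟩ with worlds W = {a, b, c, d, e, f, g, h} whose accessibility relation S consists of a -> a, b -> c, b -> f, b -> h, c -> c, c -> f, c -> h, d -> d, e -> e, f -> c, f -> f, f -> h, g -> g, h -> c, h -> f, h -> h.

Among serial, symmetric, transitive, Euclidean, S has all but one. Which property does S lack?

Serial: yes — every world has a successor (e.g. a S a).
Symmetric: no — b S c but not c S b.
Transitive: yes — every two-step S-path is closed by a direct edge.
Euclidean: yes — any two successors of a common world are S-related.
Only symmetric fails.

symmetric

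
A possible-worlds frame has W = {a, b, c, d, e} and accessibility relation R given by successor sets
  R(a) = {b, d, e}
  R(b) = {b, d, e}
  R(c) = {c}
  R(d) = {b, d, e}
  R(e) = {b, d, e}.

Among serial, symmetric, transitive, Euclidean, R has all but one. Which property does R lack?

symmetric

Serial: yes — every world has a successor (e.g. a R b).
Symmetric: no — a R b but not b R a.
Transitive: yes — every two-step R-path is closed by a direct edge.
Euclidean: yes — any two successors of a common world are R-related.
Only symmetric fails.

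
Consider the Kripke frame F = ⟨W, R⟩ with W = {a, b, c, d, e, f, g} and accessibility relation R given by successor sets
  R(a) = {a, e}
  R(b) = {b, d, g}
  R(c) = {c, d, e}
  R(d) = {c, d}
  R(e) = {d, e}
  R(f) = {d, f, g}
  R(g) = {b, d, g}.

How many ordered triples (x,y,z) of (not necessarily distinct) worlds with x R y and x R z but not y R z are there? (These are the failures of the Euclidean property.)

Enumerating: (a,e,a), (b,d,b), (b,d,g), (c,d,e), (c,e,c), (e,d,e), (f,d,f), (f,d,g), (f,g,f), (g,d,b), (g,d,g).

11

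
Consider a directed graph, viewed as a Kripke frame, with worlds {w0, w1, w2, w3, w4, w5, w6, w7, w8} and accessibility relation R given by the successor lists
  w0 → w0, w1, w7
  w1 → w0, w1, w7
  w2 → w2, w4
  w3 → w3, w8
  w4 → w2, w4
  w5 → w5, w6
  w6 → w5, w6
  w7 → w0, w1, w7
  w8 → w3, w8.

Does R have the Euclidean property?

Yes

Euclidean: yes — any two successors of a common world are R-related.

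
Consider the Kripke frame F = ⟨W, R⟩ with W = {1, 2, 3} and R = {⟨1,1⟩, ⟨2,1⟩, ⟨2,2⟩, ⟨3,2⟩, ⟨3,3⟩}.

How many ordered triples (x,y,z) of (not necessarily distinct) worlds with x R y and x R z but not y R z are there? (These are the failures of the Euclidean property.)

2

Enumerating: (2,1,2), (3,2,3).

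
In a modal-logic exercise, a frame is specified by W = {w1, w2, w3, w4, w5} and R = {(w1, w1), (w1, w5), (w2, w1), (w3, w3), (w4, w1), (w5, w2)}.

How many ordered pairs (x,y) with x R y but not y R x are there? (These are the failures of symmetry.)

Enumerating: (w1,w5), (w2,w1), (w4,w1), (w5,w2).

4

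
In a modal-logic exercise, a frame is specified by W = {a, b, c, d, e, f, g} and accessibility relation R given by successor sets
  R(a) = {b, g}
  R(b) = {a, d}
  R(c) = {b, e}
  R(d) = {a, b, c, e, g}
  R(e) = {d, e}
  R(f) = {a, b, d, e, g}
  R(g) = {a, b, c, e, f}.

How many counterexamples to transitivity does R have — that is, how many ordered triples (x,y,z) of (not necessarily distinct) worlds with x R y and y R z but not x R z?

30

Enumerating: (a,b,a), (a,b,d), (a,g,a), (a,g,c), (a,g,e), (a,g,f), (b,a,b), (b,a,g), (b,d,b), (b,d,c), (b,d,e), (b,d,g), … and 18 more.
Total: 30.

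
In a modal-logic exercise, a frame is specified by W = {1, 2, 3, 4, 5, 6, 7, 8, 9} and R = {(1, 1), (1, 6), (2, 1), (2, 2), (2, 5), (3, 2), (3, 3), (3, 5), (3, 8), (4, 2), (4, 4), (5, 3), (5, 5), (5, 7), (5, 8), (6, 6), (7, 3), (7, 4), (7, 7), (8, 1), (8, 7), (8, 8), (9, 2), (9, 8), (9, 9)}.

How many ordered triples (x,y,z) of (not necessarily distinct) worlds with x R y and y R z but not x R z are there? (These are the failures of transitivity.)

Enumerating: (2,1,6), (2,5,3), (2,5,7), (2,5,8), (3,2,1), (3,5,7), (3,8,1), (3,8,7), (4,2,1), (4,2,5), (5,3,2), (5,7,4), … and 12 more.
Total: 24.

24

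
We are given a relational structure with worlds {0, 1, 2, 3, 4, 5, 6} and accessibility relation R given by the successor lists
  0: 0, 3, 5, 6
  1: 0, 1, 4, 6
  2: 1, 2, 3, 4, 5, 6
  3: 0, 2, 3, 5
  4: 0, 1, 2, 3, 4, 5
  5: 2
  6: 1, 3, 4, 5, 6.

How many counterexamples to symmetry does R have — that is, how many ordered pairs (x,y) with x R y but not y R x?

Enumerating: (0,5), (0,6), (1,0), (2,1), (2,6), (3,5), (4,0), (4,3), (4,5), (6,3), (6,4), (6,5).

12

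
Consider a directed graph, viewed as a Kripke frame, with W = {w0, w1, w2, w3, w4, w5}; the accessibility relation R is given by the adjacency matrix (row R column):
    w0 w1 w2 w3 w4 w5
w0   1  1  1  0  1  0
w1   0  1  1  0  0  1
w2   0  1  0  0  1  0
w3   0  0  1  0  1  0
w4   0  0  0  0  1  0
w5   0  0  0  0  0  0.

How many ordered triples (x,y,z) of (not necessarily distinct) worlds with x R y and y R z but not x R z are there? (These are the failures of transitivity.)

Enumerating: (w0,w1,w5), (w1,w2,w4), (w2,w1,w2), (w2,w1,w5), (w3,w2,w1).

5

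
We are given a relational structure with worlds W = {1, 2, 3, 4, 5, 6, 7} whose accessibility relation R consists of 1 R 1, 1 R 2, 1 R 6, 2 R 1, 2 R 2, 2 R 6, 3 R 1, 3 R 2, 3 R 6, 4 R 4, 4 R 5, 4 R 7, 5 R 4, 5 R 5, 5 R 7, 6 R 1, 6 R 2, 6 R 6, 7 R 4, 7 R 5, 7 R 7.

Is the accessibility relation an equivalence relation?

No

Reflexive: no — 3 is not related to itself.
Symmetric: no — 3 R 1 but not 1 R 3.
Transitive: yes — every two-step R-path is closed by a direct edge.
So R is not an equivalence relation.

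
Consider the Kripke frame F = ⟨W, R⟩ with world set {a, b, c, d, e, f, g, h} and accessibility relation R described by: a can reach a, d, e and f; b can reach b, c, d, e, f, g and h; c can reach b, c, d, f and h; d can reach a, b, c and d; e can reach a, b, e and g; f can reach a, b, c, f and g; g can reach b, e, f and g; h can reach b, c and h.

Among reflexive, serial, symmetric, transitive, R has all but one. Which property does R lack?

transitive

Reflexive: yes — every world is R-related to itself.
Serial: yes — every world has a successor (e.g. a R a).
Symmetric: yes — every pair in R has its reverse in R.
Transitive: no — a R d and d R b, but not a R b.
Only transitive fails.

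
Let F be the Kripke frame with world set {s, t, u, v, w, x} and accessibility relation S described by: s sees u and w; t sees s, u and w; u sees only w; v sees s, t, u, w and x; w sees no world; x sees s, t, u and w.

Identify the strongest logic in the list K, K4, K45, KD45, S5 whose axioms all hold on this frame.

K4

Transitive (axiom 4): yes — every two-step S-path is closed by a direct edge.
Euclidean (axiom 5): no — s S w and s S u, but not w S u.
Serial (axiom D): no — w has no S-successor.
Reflexive (axiom T): no — s is not related to itself.
So F validates K, K4; K45 would additionally require S to be Euclidean. The strongest is K4.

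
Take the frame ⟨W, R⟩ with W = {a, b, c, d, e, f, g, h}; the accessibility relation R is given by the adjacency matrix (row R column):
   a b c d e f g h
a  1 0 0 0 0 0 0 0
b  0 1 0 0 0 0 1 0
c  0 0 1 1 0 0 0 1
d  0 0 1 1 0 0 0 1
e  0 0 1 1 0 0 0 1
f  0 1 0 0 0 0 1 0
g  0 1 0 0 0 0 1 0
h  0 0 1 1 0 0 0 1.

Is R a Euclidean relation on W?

Yes

Euclidean: yes — any two successors of a common world are R-related.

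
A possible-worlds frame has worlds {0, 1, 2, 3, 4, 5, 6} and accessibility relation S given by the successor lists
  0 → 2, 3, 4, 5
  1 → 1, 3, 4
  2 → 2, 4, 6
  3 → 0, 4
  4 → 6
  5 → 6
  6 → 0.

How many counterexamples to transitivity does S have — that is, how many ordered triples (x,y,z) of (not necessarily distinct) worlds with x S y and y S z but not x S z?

17

Enumerating: (0,2,6), (0,3,0), (0,4,6), (0,5,6), (1,3,0), (1,4,6), (2,6,0), (3,0,2), (3,0,3), (3,0,5), (3,4,6), (4,6,0), (5,6,0), (6,0,2), (6,0,3), (6,0,4), (6,0,5).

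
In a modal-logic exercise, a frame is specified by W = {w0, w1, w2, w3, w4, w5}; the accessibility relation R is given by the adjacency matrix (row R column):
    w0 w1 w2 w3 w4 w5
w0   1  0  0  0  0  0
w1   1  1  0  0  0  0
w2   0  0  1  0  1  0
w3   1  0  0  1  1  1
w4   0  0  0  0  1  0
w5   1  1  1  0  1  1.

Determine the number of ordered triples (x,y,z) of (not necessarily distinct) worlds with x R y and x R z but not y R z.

Enumerating: (w1,w0,w1), (w2,w4,w2), (w3,w0,w3), (w3,w0,w4), (w3,w0,w5), (w3,w4,w0), (w3,w4,w3), (w3,w4,w5), (w3,w5,w3), (w5,w0,w1), (w5,w0,w2), (w5,w0,w4), … and 11 more.
Total: 23.

23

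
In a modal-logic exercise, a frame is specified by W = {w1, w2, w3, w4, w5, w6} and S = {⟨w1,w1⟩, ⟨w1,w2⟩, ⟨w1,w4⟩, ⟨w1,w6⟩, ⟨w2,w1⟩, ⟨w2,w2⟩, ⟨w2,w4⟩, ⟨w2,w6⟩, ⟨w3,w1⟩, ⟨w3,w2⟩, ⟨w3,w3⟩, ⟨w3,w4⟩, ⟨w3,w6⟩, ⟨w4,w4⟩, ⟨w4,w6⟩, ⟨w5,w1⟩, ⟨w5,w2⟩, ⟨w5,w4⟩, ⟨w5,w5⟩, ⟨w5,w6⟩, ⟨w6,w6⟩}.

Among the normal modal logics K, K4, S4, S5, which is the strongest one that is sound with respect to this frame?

Transitive (axiom 4): yes — every two-step S-path is closed by a direct edge.
Reflexive (axiom T): yes — every world is S-related to itself.
Euclidean (axiom 5): no — w1 S w4 and w1 S w2, but not w4 S w2.
So F validates K, K4, S4; S5 would additionally require S to be Euclidean. The strongest is S4.

S4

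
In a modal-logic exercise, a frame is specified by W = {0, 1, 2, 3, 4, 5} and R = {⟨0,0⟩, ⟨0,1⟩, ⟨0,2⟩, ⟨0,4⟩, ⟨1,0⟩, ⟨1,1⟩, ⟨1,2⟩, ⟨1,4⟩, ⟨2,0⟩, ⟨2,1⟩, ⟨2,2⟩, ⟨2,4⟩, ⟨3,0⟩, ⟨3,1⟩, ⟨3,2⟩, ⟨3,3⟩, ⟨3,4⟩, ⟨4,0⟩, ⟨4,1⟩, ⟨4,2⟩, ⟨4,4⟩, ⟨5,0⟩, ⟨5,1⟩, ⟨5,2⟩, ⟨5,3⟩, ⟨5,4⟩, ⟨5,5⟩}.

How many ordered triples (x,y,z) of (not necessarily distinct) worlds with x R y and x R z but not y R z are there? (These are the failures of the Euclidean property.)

Enumerating: (3,0,3), (3,1,3), (3,2,3), (3,4,3), (5,0,3), (5,0,5), (5,1,3), (5,1,5), (5,2,3), (5,2,5), (5,3,5), (5,4,3), (5,4,5).

13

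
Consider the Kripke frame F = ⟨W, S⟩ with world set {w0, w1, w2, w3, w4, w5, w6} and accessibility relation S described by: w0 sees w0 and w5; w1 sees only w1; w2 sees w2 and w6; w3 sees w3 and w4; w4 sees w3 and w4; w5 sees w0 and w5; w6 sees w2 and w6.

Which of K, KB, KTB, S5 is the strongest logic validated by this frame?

Symmetric (axiom B): yes — every pair in S has its reverse in S.
Reflexive (axiom T): yes — every world is S-related to itself.
Euclidean (axiom 5): yes — any two successors of a common world are S-related.
So F validates K, KB, KTB, S5. The strongest is S5.

S5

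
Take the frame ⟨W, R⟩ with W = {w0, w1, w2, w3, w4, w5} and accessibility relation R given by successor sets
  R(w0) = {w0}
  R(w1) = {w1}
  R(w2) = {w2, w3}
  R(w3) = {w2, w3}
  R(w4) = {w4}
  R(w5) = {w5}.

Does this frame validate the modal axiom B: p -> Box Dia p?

Axiom B corresponds to the accessibility relation being symmetric.
Symmetric: yes — every pair in R has its reverse in R.

Yes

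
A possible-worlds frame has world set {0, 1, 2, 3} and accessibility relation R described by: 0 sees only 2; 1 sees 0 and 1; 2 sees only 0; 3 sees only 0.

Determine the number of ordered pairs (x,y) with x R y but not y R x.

2

Enumerating: (1,0), (3,0).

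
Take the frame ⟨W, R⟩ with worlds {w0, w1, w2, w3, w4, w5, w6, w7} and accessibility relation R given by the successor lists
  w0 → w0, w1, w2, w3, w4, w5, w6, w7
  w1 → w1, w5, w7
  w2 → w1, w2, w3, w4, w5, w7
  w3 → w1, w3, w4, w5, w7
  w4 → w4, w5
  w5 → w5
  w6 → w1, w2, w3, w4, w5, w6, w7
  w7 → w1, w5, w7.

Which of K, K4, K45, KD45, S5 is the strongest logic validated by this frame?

K4

Transitive (axiom 4): yes — every two-step R-path is closed by a direct edge.
Euclidean (axiom 5): no — w0 R w1 and w0 R w2, but not w1 R w2.
Serial (axiom D): yes — every world has a successor (e.g. w0 R w0).
Reflexive (axiom T): yes — every world is R-related to itself.
So F validates K, K4; K45 would additionally require R to be Euclidean. The strongest is K4.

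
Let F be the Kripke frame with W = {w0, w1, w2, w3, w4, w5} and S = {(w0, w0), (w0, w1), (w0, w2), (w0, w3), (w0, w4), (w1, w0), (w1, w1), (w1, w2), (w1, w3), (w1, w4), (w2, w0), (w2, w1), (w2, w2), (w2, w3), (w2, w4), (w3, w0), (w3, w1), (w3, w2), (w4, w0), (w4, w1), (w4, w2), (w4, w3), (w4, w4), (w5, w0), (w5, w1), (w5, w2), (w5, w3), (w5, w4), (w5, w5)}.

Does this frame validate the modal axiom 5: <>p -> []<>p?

No

Axiom 5 corresponds to the accessibility relation being Euclidean.
Euclidean: no — w0 S w3 and w0 S w4, but not w3 S w4.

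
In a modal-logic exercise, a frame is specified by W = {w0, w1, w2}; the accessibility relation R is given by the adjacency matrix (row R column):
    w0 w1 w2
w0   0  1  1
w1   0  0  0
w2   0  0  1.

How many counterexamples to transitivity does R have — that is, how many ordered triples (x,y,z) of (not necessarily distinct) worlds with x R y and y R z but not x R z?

0

R is transitive; there are no such tuples.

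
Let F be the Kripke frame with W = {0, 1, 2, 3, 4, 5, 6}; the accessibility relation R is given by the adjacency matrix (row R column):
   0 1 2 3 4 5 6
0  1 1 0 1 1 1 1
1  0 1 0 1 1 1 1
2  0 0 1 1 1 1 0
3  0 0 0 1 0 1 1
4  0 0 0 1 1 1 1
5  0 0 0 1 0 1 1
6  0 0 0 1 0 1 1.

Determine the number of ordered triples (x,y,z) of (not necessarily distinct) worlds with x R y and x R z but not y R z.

Enumerating: (0,1,0), (0,3,0), (0,3,1), (0,3,4), (0,4,0), (0,4,1), (0,5,0), (0,5,1), (0,5,4), (0,6,0), (0,6,1), (0,6,4), … and 15 more.
Total: 27.

27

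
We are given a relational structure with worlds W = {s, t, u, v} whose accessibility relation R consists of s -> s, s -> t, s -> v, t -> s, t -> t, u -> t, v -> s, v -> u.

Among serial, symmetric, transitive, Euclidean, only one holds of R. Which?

Serial: yes — every world has a successor (e.g. s R s).
Symmetric: no — u R t but not t R u.
Transitive: no — s R v and v R u, but not s R u.
Euclidean: no — s R t and s R v, but not t R v.
Only serial holds.

serial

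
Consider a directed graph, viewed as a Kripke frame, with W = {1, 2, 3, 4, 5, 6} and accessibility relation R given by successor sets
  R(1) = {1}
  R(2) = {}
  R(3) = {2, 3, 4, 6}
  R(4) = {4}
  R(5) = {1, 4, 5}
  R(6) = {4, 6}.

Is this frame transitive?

Transitive: yes — every two-step R-path is closed by a direct edge.

Yes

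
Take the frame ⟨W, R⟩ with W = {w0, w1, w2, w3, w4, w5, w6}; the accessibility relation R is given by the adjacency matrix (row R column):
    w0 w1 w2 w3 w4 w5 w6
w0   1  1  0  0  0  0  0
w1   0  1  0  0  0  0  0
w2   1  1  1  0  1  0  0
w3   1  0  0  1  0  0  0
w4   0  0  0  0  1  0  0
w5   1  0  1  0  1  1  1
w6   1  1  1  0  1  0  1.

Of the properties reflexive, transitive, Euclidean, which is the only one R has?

Reflexive: yes — every world is R-related to itself.
Transitive: no — w3 R w0 and w0 R w1, but not w3 R w1.
Euclidean: no — w2 R w0 and w2 R w4, but not w0 R w4.
Only reflexive holds.

reflexive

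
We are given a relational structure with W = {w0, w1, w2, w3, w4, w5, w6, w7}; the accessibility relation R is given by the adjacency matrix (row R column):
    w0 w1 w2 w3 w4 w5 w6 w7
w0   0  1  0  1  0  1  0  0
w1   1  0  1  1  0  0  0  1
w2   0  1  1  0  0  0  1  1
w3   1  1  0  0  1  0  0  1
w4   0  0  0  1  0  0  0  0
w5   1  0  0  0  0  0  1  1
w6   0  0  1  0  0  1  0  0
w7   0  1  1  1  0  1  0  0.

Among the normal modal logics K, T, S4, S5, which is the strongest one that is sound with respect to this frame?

Reflexive (axiom T): no — w0 is not related to itself.
Transitive (axiom 4): no — w0 R w1 and w1 R w2, but not w0 R w2.
Euclidean (axiom 5): no — w0 R w1 and w0 R w5, but not w1 R w5.
So F validates K; T would additionally require R to be reflexive. The strongest is K.

K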